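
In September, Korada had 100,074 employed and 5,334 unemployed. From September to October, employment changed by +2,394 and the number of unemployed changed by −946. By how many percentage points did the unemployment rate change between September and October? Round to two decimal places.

September: labor force = 100,074 + 5,334 = 105,408; u = 5,334/105,408 = 5.06%.
October: labor force = 102,468 + 4,388 = 106,856; u = 4,388/106,856 = 4.11%.
Change = 4.11% − 5.06% = −0.95 pp.

The unemployment rate changed by −0.95 percentage points.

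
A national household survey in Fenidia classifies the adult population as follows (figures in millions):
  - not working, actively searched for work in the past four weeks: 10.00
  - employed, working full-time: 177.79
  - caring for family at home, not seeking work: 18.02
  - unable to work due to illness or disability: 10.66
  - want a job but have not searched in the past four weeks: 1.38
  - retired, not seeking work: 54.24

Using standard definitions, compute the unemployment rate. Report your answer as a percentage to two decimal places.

Employed = 177.79 million.
Unemployed = 10.00 million.
Labor force = 177.79 + 10.00 = 187.79 million.
Unemployment rate = 10.00 / 187.79 = 5.33%.

Unemployment rate ≈ 5.33%.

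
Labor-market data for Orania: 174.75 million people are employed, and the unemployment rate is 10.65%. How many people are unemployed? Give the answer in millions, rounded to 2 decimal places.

About 20.83 million are unemployed.

Let U be the number unemployed. The labor force is E + U, and U/(E+U) = 0.1065.
So U = 0.1065 × 174.75 / (1 − 0.1065) = 18.6109 / 0.8935 ≈ 20.83 million.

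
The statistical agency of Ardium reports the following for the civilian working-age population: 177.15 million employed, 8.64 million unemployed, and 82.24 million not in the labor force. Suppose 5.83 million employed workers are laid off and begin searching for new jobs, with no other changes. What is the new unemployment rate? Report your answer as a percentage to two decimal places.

Initially, labor force = 177.15 + 8.64 = 185.79 million, so u = 8.64/185.79 = 4.65%.
After the change, employed falls and unemployed rises by 5.83; labor force unchanged → E = 171.32, U = 14.47, labor force = 185.79 million.
New unemployment rate = 14.47 / 185.79 = 7.79%.

New unemployment rate ≈ 7.79%.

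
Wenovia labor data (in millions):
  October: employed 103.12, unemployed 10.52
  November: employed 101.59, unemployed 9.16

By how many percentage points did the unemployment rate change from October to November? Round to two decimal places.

The unemployment rate changed by −0.99 percentage points.

October: labor force = 103.12 + 10.52 = 113.64; u = 10.52/113.64 = 9.26%.
November: labor force = 101.59 + 9.16 = 110.75; u = 9.16/110.75 = 8.27%.
Change = 8.27% − 9.26% = −0.99 pp.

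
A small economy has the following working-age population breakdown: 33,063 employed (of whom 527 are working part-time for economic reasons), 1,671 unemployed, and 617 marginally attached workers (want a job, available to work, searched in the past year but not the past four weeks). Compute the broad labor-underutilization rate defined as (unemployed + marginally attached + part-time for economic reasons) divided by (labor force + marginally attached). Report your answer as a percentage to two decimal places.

Labor force = 33,063 + 1,671 = 34,734.
Numerator = 1,671 + 617 + 527 = 2,815.
Denominator = 34,734 + 617 = 35,351.
Broad rate = 2,815 / 35,351 = 7.96%.

Broad underutilization rate ≈ 7.96%.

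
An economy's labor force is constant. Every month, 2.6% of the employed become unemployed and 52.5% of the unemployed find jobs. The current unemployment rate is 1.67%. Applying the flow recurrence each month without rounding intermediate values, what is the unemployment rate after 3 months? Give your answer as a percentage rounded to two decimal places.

With a fixed labor force, u_{t+1} = u_t + s·(1−u_t) − f·u_t = u_t·(1−s−f) + s.
Here 1−s−f = 0.449 and s = 0.026.
u_1 = 0.016700 × 0.449 + 0.026 = 0.033498.
u_2 = 0.033498 × 0.449 + 0.026 = 0.041041.
u_3 = 0.041041 × 0.449 + 0.026 = 0.044427.

Unemployment rate after three months ≈ 4.44%.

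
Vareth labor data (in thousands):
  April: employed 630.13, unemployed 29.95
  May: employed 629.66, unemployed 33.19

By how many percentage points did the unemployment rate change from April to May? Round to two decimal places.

The unemployment rate changed by +0.47 percentage points.

April: labor force = 630.13 + 29.95 = 660.08; u = 29.95/660.08 = 4.54%.
May: labor force = 629.66 + 33.19 = 662.85; u = 33.19/662.85 = 5.01%.
Change = 5.01% − 4.54% = +0.47 pp.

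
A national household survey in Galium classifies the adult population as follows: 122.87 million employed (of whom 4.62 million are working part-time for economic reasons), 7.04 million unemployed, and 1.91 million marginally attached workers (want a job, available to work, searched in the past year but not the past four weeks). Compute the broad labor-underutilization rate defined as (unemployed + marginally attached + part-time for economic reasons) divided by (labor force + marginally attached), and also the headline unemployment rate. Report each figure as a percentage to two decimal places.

Broad underutilization rate ≈ 10.29%; headline unemployment rate ≈ 5.42%.

Labor force = 122.87 + 7.04 = 129.91 million.
Numerator = 7.04 + 1.91 + 4.62 = 13.57 million.
Denominator = 129.91 + 1.91 = 131.82 million.
Broad rate = 13.57 / 131.82 = 10.29%.
Headline unemployment rate = 7.04 / 129.91 = 5.42%.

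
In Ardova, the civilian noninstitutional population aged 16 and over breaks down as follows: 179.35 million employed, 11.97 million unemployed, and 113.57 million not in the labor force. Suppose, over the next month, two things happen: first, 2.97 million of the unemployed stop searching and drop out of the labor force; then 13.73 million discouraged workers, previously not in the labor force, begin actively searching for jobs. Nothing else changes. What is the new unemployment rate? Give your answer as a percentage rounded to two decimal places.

Initially, labor force = 179.35 + 11.97 = 191.32 million, so u = 11.97/191.32 = 6.26%.
After the first change, unemployed and labor force both fall by 2.97 → E = 179.35, U = 9.00, labor force = 188.35 million.
After the second change, unemployed and labor force both rise by 13.73 → E = 179.35, U = 22.73, labor force = 202.08 million.
New unemployment rate = 22.73 / 202.08 = 11.25%.

New unemployment rate ≈ 11.25%.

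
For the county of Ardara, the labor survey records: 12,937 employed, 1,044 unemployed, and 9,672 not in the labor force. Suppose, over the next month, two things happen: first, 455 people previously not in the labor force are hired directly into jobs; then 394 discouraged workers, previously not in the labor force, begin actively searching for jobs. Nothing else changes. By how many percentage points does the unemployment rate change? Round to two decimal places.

The unemployment rate changes by +2.23 percentage points.

Initially, labor force = 12,937 + 1,044 = 13,981, so u = 1,044/13,981 = 7.47%.
After the first change, employed and labor force both rise by 455; unemployed unchanged → E = 13,392, U = 1,044, labor force = 14,436.
After the second change, unemployed and labor force both rise by 394 → E = 13,392, U = 1,438, labor force = 14,830.
New unemployment rate = 1,438 / 14,830 = 9.70%.
Change = 9.70% − 7.47% = +2.23 percentage points.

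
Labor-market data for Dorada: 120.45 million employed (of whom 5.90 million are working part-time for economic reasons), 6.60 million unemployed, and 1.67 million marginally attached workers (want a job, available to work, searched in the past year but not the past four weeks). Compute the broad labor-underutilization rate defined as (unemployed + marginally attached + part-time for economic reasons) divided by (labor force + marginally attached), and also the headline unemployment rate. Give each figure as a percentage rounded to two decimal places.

Broad underutilization rate ≈ 11.01%; headline unemployment rate ≈ 5.19%.

Labor force = 120.45 + 6.60 = 127.05 million.
Numerator = 6.60 + 1.67 + 5.90 = 14.17 million.
Denominator = 127.05 + 1.67 = 128.72 million.
Broad rate = 14.17 / 128.72 = 11.01%.
Headline unemployment rate = 6.60 / 127.05 = 5.19%.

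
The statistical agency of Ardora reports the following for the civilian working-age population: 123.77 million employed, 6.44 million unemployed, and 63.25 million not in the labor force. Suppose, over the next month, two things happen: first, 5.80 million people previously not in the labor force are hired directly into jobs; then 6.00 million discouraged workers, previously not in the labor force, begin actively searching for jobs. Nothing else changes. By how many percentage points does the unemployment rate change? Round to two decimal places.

The unemployment rate changes by +3.81 percentage points.

Initially, labor force = 123.77 + 6.44 = 130.21 million, so u = 6.44/130.21 = 4.95%.
After the first change, employed and labor force both rise by 5.80; unemployed unchanged → E = 129.57, U = 6.44, labor force = 136.01 million.
After the second change, unemployed and labor force both rise by 6.00 → E = 129.57, U = 12.44, labor force = 142.01 million.
New unemployment rate = 12.44 / 142.01 = 8.76%.
Change = 8.76% − 4.95% = +3.81 percentage points.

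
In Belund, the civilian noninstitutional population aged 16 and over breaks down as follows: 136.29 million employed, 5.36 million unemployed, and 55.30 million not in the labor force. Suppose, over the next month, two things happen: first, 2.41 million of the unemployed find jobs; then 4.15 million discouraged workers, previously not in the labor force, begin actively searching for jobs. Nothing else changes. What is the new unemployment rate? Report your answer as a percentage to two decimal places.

Initially, labor force = 136.29 + 5.36 = 141.65 million, so u = 5.36/141.65 = 3.78%.
After the first change, unemployed falls and employed rises by 2.41; labor force unchanged → E = 138.70, U = 2.95, labor force = 141.65 million.
After the second change, unemployed and labor force both rise by 4.15 → E = 138.70, U = 7.10, labor force = 145.80 million.
New unemployment rate = 7.10 / 145.80 = 4.87%.

New unemployment rate ≈ 4.87%.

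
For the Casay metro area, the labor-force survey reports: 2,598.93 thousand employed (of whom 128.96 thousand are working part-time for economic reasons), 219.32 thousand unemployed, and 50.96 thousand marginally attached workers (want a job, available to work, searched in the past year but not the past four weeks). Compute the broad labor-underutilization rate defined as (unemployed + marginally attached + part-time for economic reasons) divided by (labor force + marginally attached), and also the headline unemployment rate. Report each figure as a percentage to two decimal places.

Labor force = 2,598.93 + 219.32 = 2,818.25 thousand.
Numerator = 219.32 + 50.96 + 128.96 = 399.24 thousand.
Denominator = 2,818.25 + 50.96 = 2,869.21 thousand.
Broad rate = 399.24 / 2,869.21 = 13.91%.
Headline unemployment rate = 219.32 / 2,818.25 = 7.78%.

Broad underutilization rate ≈ 13.91%; headline unemployment rate ≈ 7.78%.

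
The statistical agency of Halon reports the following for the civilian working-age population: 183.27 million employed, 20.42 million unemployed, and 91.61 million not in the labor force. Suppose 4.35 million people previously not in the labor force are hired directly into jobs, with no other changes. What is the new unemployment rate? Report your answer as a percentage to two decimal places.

New unemployment rate ≈ 9.82%.

Initially, labor force = 183.27 + 20.42 = 203.69 million, so u = 20.42/203.69 = 10.03%.
After the change, employed and labor force both rise by 4.35; unemployed unchanged → E = 187.62, U = 20.42, labor force = 208.04 million.
New unemployment rate = 20.42 / 208.04 = 9.82%.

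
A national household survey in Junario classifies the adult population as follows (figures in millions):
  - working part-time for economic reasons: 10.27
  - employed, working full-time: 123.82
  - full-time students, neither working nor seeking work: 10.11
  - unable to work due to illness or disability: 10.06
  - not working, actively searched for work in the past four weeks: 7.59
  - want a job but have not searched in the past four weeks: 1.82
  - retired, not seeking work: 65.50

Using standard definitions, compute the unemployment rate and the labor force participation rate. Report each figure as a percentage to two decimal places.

Unemployment rate ≈ 5.36%; labor force participation rate ≈ 61.82%.

Employed = 10.27 + 123.82 = 134.09 million (anyone who worked, including part-time for economic reasons, counts as employed).
Unemployed = 7.59 million.
Labor force = 134.09 + 7.59 = 141.68 million.
Not in labor force = 10.11 + 10.06 + 1.82 + 65.50 = 87.49 million (those not working and not actively searching are outside the labor force — including those who want a job but have given up searching).
Civilian working-age population = 141.68 + 87.49 = 229.17 million.
Unemployment rate = 7.59 / 141.68 = 5.36%.
Labor force participation rate = 141.68 / 229.17 = 61.82%.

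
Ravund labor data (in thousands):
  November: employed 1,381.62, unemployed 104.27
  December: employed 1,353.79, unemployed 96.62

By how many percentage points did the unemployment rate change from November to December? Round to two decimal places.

November: labor force = 1,381.62 + 104.27 = 1,485.89; u = 104.27/1,485.89 = 7.02%.
December: labor force = 1,353.79 + 96.62 = 1,450.41; u = 96.62/1,450.41 = 6.66%.
Change = 6.66% − 7.02% = −0.36 pp.

The unemployment rate changed by −0.36 percentage points.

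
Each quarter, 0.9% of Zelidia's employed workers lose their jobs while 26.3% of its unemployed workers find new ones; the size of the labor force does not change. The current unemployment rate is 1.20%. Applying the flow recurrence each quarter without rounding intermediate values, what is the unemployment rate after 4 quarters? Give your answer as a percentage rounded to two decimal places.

With a fixed labor force, u_{t+1} = u_t + s·(1−u_t) − f·u_t = u_t·(1−s−f) + s.
Here 1−s−f = 0.728 and s = 0.009.
u_1 = 0.012000 × 0.728 + 0.009 = 0.017736.
u_2 = 0.017736 × 0.728 + 0.009 = 0.021912.
u_3 = 0.021912 × 0.728 + 0.009 = 0.024952.
u_4 = 0.024952 × 0.728 + 0.009 = 0.027165.

Unemployment rate after four quarters ≈ 2.72%.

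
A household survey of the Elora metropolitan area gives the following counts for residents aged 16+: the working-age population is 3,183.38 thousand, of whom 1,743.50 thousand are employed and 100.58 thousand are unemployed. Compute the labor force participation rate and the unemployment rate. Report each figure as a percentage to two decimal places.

Labor force = employed + unemployed = 1,743.50 + 100.58 = 1,844.08 thousand.
Unemployment rate = 100.58 / 1,844.08 = 5.45%.
Labor force participation rate = 1,844.08 / 3,183.38 = 57.93%.

Labor force participation rate ≈ 57.93%; unemployment rate ≈ 5.45%.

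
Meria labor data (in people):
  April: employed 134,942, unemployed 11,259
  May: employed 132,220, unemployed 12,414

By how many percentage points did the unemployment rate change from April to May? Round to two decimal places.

April: labor force = 134,942 + 11,259 = 146,201; u = 11,259/146,201 = 7.70%.
May: labor force = 132,220 + 12,414 = 144,634; u = 12,414/144,634 = 8.58%.
Change = 8.58% − 7.70% = +0.88 pp.

The unemployment rate changed by +0.88 percentage points.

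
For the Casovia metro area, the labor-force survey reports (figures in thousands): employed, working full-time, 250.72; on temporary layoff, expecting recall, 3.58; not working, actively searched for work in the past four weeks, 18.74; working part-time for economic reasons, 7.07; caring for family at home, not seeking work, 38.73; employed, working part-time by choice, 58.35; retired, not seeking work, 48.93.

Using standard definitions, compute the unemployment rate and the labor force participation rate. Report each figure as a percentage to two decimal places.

Unemployment rate ≈ 6.59%; labor force participation rate ≈ 79.43%.

Employed = 250.72 + 7.07 + 58.35 = 316.14 thousand (anyone who worked, including part-time for economic reasons, counts as employed).
Unemployed = 3.58 + 18.74 = 22.32 thousand (jobless and actively searching, or on temporary layoff).
Labor force = 316.14 + 22.32 = 338.46 thousand.
Not in labor force = 38.73 + 48.93 = 87.66 thousand (those not working and not actively searching are outside the labor force).
Civilian working-age population = 338.46 + 87.66 = 426.12 thousand.
Unemployment rate = 22.32 / 338.46 = 6.59%.
Labor force participation rate = 338.46 / 426.12 = 79.43%.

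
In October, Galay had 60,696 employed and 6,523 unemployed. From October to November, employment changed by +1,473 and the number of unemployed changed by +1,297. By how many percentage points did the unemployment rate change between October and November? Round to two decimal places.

The unemployment rate changed by +1.47 percentage points.

October: labor force = 60,696 + 6,523 = 67,219; u = 6,523/67,219 = 9.70%.
November: labor force = 62,169 + 7,820 = 69,989; u = 7,820/69,989 = 11.17%.
Change = 11.17% − 9.70% = +1.47 pp.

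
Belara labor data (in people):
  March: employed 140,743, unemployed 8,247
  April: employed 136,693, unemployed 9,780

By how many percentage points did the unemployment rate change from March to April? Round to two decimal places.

The unemployment rate changed by +1.14 percentage points.

March: labor force = 140,743 + 8,247 = 148,990; u = 8,247/148,990 = 5.54%.
April: labor force = 136,693 + 9,780 = 146,473; u = 9,780/146,473 = 6.68%.
Change = 6.68% − 5.54% = +1.14 pp.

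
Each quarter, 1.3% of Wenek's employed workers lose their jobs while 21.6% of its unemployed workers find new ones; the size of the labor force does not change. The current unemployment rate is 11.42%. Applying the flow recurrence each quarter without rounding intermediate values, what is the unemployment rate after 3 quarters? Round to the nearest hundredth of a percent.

Unemployment rate after three quarters ≈ 8.31%.

With a fixed labor force, u_{t+1} = u_t + s·(1−u_t) − f·u_t = u_t·(1−s−f) + s.
Here 1−s−f = 0.771 and s = 0.013.
u_1 = 0.114200 × 0.771 + 0.013 = 0.101048.
u_2 = 0.101048 × 0.771 + 0.013 = 0.090908.
u_3 = 0.090908 × 0.771 + 0.013 = 0.083090.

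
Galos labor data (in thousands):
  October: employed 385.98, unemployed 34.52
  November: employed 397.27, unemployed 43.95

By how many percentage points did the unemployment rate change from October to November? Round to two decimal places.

The unemployment rate changed by +1.75 percentage points.

October: labor force = 385.98 + 34.52 = 420.50; u = 34.52/420.50 = 8.21%.
November: labor force = 397.27 + 43.95 = 441.22; u = 43.95/441.22 = 9.96%.
Change = 9.96% − 8.21% = +1.75 pp.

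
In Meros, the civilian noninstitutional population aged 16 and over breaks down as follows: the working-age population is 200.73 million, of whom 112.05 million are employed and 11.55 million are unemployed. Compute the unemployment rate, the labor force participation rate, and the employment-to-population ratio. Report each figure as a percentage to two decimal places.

Labor force = employed + unemployed = 112.05 + 11.55 = 123.60 million.
Unemployment rate = 11.55 / 123.60 = 9.34%.
Labor force participation rate = 123.60 / 200.73 = 61.58%.
Employment-population ratio = 112.05 / 200.73 = 55.82%.

Unemployment rate ≈ 9.34%; labor force participation rate ≈ 61.58%; employment-population ratio ≈ 55.82%.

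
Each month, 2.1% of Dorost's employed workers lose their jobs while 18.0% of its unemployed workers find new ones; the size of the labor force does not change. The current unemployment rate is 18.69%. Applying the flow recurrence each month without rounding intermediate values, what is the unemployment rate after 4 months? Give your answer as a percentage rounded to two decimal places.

With a fixed labor force, u_{t+1} = u_t + s·(1−u_t) − f·u_t = u_t·(1−s−f) + s.
Here 1−s−f = 0.799 and s = 0.021.
u_1 = 0.186900 × 0.799 + 0.021 = 0.170333.
u_2 = 0.170333 × 0.799 + 0.021 = 0.157096.
u_3 = 0.157096 × 0.799 + 0.021 = 0.146520.
u_4 = 0.146520 × 0.799 + 0.021 = 0.138069.

Unemployment rate after four months ≈ 13.81%.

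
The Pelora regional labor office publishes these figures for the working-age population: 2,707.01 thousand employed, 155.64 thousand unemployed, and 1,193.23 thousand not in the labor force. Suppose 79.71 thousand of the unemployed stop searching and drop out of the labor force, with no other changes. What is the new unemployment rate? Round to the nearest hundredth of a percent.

Initially, labor force = 2,707.01 + 155.64 = 2,862.65 thousand, so u = 155.64/2,862.65 = 5.44%.
After the change, unemployed and labor force both fall by 79.71 → E = 2,707.01, U = 75.93, labor force = 2,782.94 thousand.
New unemployment rate = 75.93 / 2,782.94 = 2.73%.

New unemployment rate ≈ 2.73%.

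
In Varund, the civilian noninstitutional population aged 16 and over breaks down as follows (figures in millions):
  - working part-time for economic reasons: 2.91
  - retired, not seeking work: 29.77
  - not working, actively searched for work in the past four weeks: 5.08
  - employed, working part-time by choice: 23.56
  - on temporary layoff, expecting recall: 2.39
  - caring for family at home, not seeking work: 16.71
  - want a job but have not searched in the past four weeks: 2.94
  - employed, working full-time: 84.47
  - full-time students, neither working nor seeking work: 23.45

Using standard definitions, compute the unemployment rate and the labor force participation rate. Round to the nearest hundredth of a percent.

Employed = 2.91 + 23.56 + 84.47 = 110.94 million (anyone who worked, including part-time for economic reasons, counts as employed).
Unemployed = 5.08 + 2.39 = 7.47 million (jobless and actively searching, or on temporary layoff).
Labor force = 110.94 + 7.47 = 118.41 million.
Not in labor force = 29.77 + 16.71 + 2.94 + 23.45 = 72.87 million (those not working and not actively searching are outside the labor force — including those who want a job but have given up searching).
Civilian working-age population = 118.41 + 72.87 = 191.28 million.
Unemployment rate = 7.47 / 118.41 = 6.31%.
Labor force participation rate = 118.41 / 191.28 = 61.90%.

Unemployment rate ≈ 6.31%; labor force participation rate ≈ 61.90%.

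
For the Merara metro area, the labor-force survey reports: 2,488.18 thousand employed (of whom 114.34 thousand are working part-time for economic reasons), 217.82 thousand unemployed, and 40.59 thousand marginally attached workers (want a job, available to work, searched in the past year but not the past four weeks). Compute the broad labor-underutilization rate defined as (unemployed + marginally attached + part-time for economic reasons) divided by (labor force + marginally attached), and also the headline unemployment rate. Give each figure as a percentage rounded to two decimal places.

Broad underutilization rate ≈ 13.57%; headline unemployment rate ≈ 8.05%.

Labor force = 2,488.18 + 217.82 = 2,706.00 thousand.
Numerator = 217.82 + 40.59 + 114.34 = 372.75 thousand.
Denominator = 2,706.00 + 40.59 = 2,746.59 thousand.
Broad rate = 372.75 / 2,746.59 = 13.57%.
Headline unemployment rate = 217.82 / 2,706.00 = 8.05%.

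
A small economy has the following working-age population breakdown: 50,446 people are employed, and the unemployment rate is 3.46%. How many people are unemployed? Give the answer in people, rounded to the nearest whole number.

Let U be the number unemployed. The labor force is E + U, and U/(E+U) = 0.0346.
So U = 0.0346 × 50,446 / (1 − 0.0346) = 1745.43 / 0.9654 ≈ 1,808.

About 1,808 are unemployed.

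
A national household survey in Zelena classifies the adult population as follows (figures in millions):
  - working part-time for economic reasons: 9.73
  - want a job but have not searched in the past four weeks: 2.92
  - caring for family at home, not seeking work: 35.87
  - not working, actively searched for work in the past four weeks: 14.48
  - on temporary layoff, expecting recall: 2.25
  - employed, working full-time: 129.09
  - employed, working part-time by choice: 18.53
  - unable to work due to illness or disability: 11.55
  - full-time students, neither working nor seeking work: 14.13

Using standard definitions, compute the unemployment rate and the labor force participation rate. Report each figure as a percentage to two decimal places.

Unemployment rate ≈ 9.61%; labor force participation rate ≈ 72.97%.

Employed = 9.73 + 129.09 + 18.53 = 157.35 million (anyone who worked, including part-time for economic reasons, counts as employed).
Unemployed = 14.48 + 2.25 = 16.73 million (jobless and actively searching, or on temporary layoff).
Labor force = 157.35 + 16.73 = 174.08 million.
Not in labor force = 2.92 + 35.87 + 11.55 + 14.13 = 64.47 million (those not working and not actively searching are outside the labor force — including those who want a job but have given up searching).
Civilian working-age population = 174.08 + 64.47 = 238.55 million.
Unemployment rate = 16.73 / 174.08 = 9.61%.
Labor force participation rate = 174.08 / 238.55 = 72.97%.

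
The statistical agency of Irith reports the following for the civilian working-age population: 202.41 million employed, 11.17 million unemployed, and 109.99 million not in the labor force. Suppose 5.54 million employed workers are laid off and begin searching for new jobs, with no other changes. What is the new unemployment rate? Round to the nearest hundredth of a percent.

Initially, labor force = 202.41 + 11.17 = 213.58 million, so u = 11.17/213.58 = 5.23%.
After the change, employed falls and unemployed rises by 5.54; labor force unchanged → E = 196.87, U = 16.71, labor force = 213.58 million.
New unemployment rate = 16.71 / 213.58 = 7.82%.

New unemployment rate ≈ 7.82%.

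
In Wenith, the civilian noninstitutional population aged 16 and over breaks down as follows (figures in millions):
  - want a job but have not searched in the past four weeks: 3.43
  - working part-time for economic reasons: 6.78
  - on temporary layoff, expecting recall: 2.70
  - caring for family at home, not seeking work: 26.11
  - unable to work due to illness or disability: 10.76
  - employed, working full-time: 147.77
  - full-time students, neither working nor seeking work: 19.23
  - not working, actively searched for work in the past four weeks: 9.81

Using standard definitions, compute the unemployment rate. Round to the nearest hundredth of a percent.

Employed = 6.78 + 147.77 = 154.55 million (anyone who worked, including part-time for economic reasons, counts as employed).
Unemployed = 2.70 + 9.81 = 12.51 million (jobless and actively searching, or on temporary layoff).
Labor force = 154.55 + 12.51 = 167.06 million.
Unemployment rate = 12.51 / 167.06 = 7.49%.

Unemployment rate ≈ 7.49%.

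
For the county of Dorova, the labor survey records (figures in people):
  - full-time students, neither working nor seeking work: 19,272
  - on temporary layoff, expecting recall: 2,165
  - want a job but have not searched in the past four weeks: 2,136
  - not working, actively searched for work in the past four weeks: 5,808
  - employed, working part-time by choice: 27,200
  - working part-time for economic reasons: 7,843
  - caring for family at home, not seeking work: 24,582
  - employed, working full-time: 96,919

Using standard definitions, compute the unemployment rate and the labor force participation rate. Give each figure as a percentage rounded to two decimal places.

Unemployment rate ≈ 5.70%; labor force participation rate ≈ 75.26%.

Employed = 27,200 + 7,843 + 96,919 = 131,962 (anyone who worked, including part-time for economic reasons, counts as employed).
Unemployed = 2,165 + 5,808 = 7,973 (jobless and actively searching, or on temporary layoff).
Labor force = 131,962 + 7,973 = 139,935.
Not in labor force = 19,272 + 2,136 + 24,582 = 45,990 (those not working and not actively searching are outside the labor force — including those who want a job but have given up searching).
Civilian working-age population = 139,935 + 45,990 = 185,925.
Unemployment rate = 7,973 / 139,935 = 5.70%.
Labor force participation rate = 139,935 / 185,925 = 75.26%.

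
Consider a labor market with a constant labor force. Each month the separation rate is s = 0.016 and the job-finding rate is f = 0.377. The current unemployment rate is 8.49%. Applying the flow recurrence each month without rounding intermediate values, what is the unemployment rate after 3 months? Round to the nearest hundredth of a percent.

With a fixed labor force, u_{t+1} = u_t + s·(1−u_t) − f·u_t = u_t·(1−s−f) + s.
Here 1−s−f = 0.607 and s = 0.016.
u_1 = 0.084900 × 0.607 + 0.016 = 0.067534.
u_2 = 0.067534 × 0.607 + 0.016 = 0.056993.
u_3 = 0.056993 × 0.607 + 0.016 = 0.050595.

Unemployment rate after three months ≈ 5.06%.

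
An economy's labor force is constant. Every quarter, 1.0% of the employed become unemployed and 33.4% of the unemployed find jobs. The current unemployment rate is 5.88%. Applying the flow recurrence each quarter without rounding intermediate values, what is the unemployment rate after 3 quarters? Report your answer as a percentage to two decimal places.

Unemployment rate after three quarters ≈ 3.75%.

With a fixed labor force, u_{t+1} = u_t + s·(1−u_t) − f·u_t = u_t·(1−s−f) + s.
Here 1−s−f = 0.656 and s = 0.010.
u_1 = 0.058800 × 0.656 + 0.010 = 0.048573.
u_2 = 0.048573 × 0.656 + 0.010 = 0.041864.
u_3 = 0.041864 × 0.656 + 0.010 = 0.037463.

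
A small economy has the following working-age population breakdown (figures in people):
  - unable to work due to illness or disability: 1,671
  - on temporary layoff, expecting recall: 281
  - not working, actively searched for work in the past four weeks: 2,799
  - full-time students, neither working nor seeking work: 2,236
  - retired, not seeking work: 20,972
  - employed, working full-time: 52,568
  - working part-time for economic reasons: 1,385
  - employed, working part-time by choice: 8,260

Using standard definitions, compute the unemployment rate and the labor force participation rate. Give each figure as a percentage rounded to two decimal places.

Employed = 52,568 + 1,385 + 8,260 = 62,213 (anyone who worked, including part-time for economic reasons, counts as employed).
Unemployed = 281 + 2,799 = 3,080 (jobless and actively searching, or on temporary layoff).
Labor force = 62,213 + 3,080 = 65,293.
Not in labor force = 1,671 + 2,236 + 20,972 = 24,879 (those not working and not actively searching are outside the labor force).
Civilian working-age population = 65,293 + 24,879 = 90,172.
Unemployment rate = 3,080 / 65,293 = 4.72%.
Labor force participation rate = 65,293 / 90,172 = 72.41%.

Unemployment rate ≈ 4.72%; labor force participation rate ≈ 72.41%.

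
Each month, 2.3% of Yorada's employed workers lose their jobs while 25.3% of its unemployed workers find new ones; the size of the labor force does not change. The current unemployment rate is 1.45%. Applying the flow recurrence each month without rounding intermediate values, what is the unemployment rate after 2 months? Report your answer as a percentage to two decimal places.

Unemployment rate after two months ≈ 4.73%.

With a fixed labor force, u_{t+1} = u_t + s·(1−u_t) − f·u_t = u_t·(1−s−f) + s.
Here 1−s−f = 0.724 and s = 0.023.
u_1 = 0.014500 × 0.724 + 0.023 = 0.033498.
u_2 = 0.033498 × 0.724 + 0.023 = 0.047253.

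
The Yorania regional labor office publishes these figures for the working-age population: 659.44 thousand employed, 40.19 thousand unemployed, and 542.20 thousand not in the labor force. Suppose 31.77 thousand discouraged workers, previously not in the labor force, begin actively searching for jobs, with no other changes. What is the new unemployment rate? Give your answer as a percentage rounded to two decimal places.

Initially, labor force = 659.44 + 40.19 = 699.63 thousand, so u = 40.19/699.63 = 5.74%.
After the change, unemployed and labor force both rise by 31.77 → E = 659.44, U = 71.96, labor force = 731.40 thousand.
New unemployment rate = 71.96 / 731.40 = 9.84%.

New unemployment rate ≈ 9.84%.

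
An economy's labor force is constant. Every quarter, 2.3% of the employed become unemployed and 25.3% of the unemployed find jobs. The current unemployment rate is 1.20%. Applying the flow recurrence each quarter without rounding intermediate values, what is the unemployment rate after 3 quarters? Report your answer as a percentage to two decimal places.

Unemployment rate after three quarters ≈ 5.63%.

With a fixed labor force, u_{t+1} = u_t + s·(1−u_t) − f·u_t = u_t·(1−s−f) + s.
Here 1−s−f = 0.724 and s = 0.023.
u_1 = 0.012000 × 0.724 + 0.023 = 0.031688.
u_2 = 0.031688 × 0.724 + 0.023 = 0.045942.
u_3 = 0.045942 × 0.724 + 0.023 = 0.056262.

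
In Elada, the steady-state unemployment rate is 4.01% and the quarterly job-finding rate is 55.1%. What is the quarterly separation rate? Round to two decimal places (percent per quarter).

Separation rate ≈ 2.30% per quarter.

From u* = s/(s+f): s = u·f/(1−u).
s = 0.0401 × 55.1 / (1 − 0.0401) = 2.2095 / 0.9599 ≈ 2.30% per quarter.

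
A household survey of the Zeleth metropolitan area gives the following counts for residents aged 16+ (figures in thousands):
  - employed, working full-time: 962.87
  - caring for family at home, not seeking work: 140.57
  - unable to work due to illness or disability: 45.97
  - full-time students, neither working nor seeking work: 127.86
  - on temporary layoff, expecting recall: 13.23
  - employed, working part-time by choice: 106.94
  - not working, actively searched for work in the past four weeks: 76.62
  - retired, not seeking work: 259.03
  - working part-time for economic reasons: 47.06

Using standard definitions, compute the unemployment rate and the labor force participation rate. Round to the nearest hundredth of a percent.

Employed = 962.87 + 106.94 + 47.06 = 1,116.87 thousand (anyone who worked, including part-time for economic reasons, counts as employed).
Unemployed = 13.23 + 76.62 = 89.85 thousand (jobless and actively searching, or on temporary layoff).
Labor force = 1,116.87 + 89.85 = 1,206.72 thousand.
Not in labor force = 140.57 + 45.97 + 127.86 + 259.03 = 573.43 thousand (those not working and not actively searching are outside the labor force).
Civilian working-age population = 1,206.72 + 573.43 = 1,780.15 thousand.
Unemployment rate = 89.85 / 1,206.72 = 7.45%.
Labor force participation rate = 1,206.72 / 1,780.15 = 67.79%.

Unemployment rate ≈ 7.45%; labor force participation rate ≈ 67.79%.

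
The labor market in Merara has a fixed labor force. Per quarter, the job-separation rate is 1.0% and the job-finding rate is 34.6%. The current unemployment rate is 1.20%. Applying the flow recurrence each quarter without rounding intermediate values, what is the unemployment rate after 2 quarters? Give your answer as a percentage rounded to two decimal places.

With a fixed labor force, u_{t+1} = u_t + s·(1−u_t) − f·u_t = u_t·(1−s−f) + s.
Here 1−s−f = 0.644 and s = 0.010.
u_1 = 0.012000 × 0.644 + 0.010 = 0.017728.
u_2 = 0.017728 × 0.644 + 0.010 = 0.021417.

Unemployment rate after two quarters ≈ 2.14%.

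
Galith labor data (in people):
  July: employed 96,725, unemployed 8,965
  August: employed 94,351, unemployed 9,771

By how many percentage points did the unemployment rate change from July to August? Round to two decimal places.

The unemployment rate changed by +0.90 percentage points.

July: labor force = 96,725 + 8,965 = 105,690; u = 8,965/105,690 = 8.48%.
August: labor force = 94,351 + 9,771 = 104,122; u = 9,771/104,122 = 9.38%.
Change = 9.38% − 8.48% = +0.90 pp.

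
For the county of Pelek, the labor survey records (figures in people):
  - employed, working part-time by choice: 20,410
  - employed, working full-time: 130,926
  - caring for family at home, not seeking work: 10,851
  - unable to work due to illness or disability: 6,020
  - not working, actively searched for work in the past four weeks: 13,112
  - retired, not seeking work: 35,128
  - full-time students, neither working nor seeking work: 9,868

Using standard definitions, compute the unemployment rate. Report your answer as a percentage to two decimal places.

Employed = 20,410 + 130,926 = 151,336.
Unemployed = 13,112.
Labor force = 151,336 + 13,112 = 164,448.
Unemployment rate = 13,112 / 164,448 = 7.97%.

Unemployment rate ≈ 7.97%.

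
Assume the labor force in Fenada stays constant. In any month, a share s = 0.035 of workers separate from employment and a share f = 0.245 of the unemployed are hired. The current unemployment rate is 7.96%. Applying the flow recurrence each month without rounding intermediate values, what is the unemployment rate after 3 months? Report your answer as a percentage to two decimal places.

With a fixed labor force, u_{t+1} = u_t + s·(1−u_t) − f·u_t = u_t·(1−s−f) + s.
Here 1−s−f = 0.720 and s = 0.035.
u_1 = 0.079600 × 0.720 + 0.035 = 0.092312.
u_2 = 0.092312 × 0.720 + 0.035 = 0.101465.
u_3 = 0.101465 × 0.720 + 0.035 = 0.108055.

Unemployment rate after three months ≈ 10.81%.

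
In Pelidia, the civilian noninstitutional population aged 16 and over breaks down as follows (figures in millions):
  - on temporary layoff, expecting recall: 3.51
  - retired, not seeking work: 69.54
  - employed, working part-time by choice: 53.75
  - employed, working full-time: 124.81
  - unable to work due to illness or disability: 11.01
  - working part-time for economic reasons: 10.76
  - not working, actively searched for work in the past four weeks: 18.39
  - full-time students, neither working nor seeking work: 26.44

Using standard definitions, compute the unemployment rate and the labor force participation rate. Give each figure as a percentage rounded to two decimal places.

Employed = 53.75 + 124.81 + 10.76 = 189.32 million (anyone who worked, including part-time for economic reasons, counts as employed).
Unemployed = 3.51 + 18.39 = 21.90 million (jobless and actively searching, or on temporary layoff).
Labor force = 189.32 + 21.90 = 211.22 million.
Not in labor force = 69.54 + 11.01 + 26.44 = 106.99 million (those not working and not actively searching are outside the labor force).
Civilian working-age population = 211.22 + 106.99 = 318.21 million.
Unemployment rate = 21.90 / 211.22 = 10.37%.
Labor force participation rate = 211.22 / 318.21 = 66.38%.

Unemployment rate ≈ 10.37%; labor force participation rate ≈ 66.38%.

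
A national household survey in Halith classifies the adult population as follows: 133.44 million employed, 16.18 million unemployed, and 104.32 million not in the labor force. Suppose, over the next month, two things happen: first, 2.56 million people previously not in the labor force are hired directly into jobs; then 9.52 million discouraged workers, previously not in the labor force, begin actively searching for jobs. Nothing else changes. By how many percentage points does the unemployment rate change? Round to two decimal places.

Initially, labor force = 133.44 + 16.18 = 149.62 million, so u = 16.18/149.62 = 10.81%.
After the first change, employed and labor force both rise by 2.56; unemployed unchanged → E = 136.00, U = 16.18, labor force = 152.18 million.
After the second change, unemployed and labor force both rise by 9.52 → E = 136.00, U = 25.70, labor force = 161.70 million.
New unemployment rate = 25.70 / 161.70 = 15.89%.
Change = 15.89% − 10.81% = +5.08 percentage points.

The unemployment rate changes by +5.08 percentage points.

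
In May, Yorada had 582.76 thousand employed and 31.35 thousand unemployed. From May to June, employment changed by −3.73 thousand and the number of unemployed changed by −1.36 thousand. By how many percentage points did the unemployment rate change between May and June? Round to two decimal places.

May: labor force = 582.76 + 31.35 = 614.11; u = 31.35/614.11 = 5.10%.
June: labor force = 579.03 + 29.99 = 609.02; u = 29.99/609.02 = 4.92%.
Change = 4.92% − 5.10% = −0.18 pp.

The unemployment rate changed by −0.18 percentage points.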